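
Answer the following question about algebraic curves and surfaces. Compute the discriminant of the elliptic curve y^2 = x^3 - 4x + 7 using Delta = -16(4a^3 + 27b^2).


Compute each component:
4a^3 = 4*(-4)^3 = 4*(-64) = -256
27b^2 = 27*7^2 = 27*49 = 1323
4a^3 + 27b^2 = -256 + 1323 = 1067
Delta = -16*1067 = -17072

-17072


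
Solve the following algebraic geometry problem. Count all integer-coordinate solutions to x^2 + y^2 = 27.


Systematically check integer values of x where x^2 <= 27.
For each valid x, check if 27 - x^2 is a perfect square.
Total integer solutions found: 0

0


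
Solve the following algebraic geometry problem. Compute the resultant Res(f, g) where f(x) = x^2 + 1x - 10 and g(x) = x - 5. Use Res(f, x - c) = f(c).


For Res(f, x - c), we evaluate f at x = c.
f(5) = 5^2 + 1*5 - 10
= 25 + 5 - 10
= 30 - 10 = 20
Res(f, g) = 20

20


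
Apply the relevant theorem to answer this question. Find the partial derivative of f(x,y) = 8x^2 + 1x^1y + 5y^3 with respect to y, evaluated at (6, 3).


df/dy = 1*x^1 + 3*5*y^2
At (6,3): 1*6^1 + 3*5*3^2
= 6 + 135
= 141

141


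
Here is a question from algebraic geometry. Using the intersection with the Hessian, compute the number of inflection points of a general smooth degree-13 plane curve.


For a general smooth plane curve C of degree d, the inflection points are
the intersection of C with its Hessian curve, which has degree 3(d-2).
By Bezout, the total intersection number is d * 3(d-2) = 13 * 33 = 429.
For a general curve every flex is ordinary, so each contributes
multiplicity 1 to C·Hess(C), and the number of distinct inflection
points is 3d(d-2).
Inflection points = 3*13*(13-2) = 3*13*11 = 429

429


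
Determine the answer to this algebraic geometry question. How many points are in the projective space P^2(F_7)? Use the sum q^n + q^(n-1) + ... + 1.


P^2(F_7) has (q^(n+1) - 1)/(q - 1) points.
= 7^2 + 7^1 + 7^0
= 49 + 7 + 1
= 57

57


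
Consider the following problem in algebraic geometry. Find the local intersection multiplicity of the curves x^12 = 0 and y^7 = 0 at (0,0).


The intersection multiplicity of V(x^a) and V(y^b) at the origin is:
I(O; V(x^12), V(y^7)) = dim_k(k[x,y]/(x^12, y^7))
A basis for k[x,y]/(x^12, y^7) is the set of monomials x^i * y^j
where 0 <= i < 12 and 0 <= j < 7.
The number of such monomials is 12 * 7 = 84

84


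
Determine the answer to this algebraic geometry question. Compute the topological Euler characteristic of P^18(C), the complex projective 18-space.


The complex projective space P^18 has one cell in each even real dimension 0, 2, ..., 36.
The cohomology groups are H^{2k}(P^18) = Z for k = 0,...,18, and 0 otherwise.
Euler characteristic = sum of Betti numbers = 1 per even-dimensional cohomology group.
chi(P^18) = 18 + 1 = 19

19


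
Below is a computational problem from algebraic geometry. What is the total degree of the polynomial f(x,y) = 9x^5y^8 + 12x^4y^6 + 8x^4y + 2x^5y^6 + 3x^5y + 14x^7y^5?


Examine each term for its total degree (sum of exponents).
  Term '9x^5y^8' has total degree 5+8 = 13.
  Term '12x^4y^6' has total degree 4+6 = 10.
  Term '8x^4y' has total degree 4+1 = 5.
  Term '2x^5y^6' has total degree 5+6 = 11.
  Term '3x^5y' has total degree 5+1 = 6.
  Term '14x^7y^5' has total degree 7+5 = 12.
The maximum total degree among all terms is 13.

13


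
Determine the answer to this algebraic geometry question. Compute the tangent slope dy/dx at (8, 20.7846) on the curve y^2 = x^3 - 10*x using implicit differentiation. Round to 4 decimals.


Using implicit differentiation of y^2 = x^3 - 10*x:
2y * dy/dx = 3x^2 - 10
dy/dx = (3x^2 - 10)/(2y)
Numerator: 3*8^2 - 10 = 182
Denominator: 2*20.7846 = 41.5692
dy/dx = 182/41.5692 = 4.3782

4.3782


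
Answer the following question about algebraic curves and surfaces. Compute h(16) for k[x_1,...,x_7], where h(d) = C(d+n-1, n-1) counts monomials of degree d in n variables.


The Hilbert function for the polynomial ring in 7 variables is:
h(d) = C(d+n-1, n-1)
h(16) = C(16+7-1, 7-1) = C(22, 6)
= 22! / (6! * 16!)
= 74613

74613


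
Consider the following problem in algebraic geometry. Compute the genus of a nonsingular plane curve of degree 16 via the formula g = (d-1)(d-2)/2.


Using the genus formula for smooth plane curves:
g = (d-1)(d-2)/2
g = (16-1)(16-2)/2
g = 15*14/2
g = 210/2 = 105

105


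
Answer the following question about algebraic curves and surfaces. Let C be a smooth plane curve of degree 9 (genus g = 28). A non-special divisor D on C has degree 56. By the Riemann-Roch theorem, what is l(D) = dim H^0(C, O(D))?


First, compute the genus of a smooth plane curve of degree 9:
g = (d-1)(d-2)/2 = (9-1)(9-2)/2 = 28
For a non-special divisor D (i.e., h^1(D) = 0), Riemann-Roch gives:
l(D) = deg(D) - g + 1
Since deg(D) = 56 >= 2g - 1 = 55, D is non-special.
l(D) = 56 - 28 + 1 = 29

29


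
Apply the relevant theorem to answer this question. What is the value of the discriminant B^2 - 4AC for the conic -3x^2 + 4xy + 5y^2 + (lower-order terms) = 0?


The discriminant of a conic Ax^2 + Bxy + Cy^2 + ... = 0 is B^2 - 4AC.
B^2 = 4^2 = 16
4AC = 4*(-3)*5 = -60
Discriminant = 16 + 60 = 76

76


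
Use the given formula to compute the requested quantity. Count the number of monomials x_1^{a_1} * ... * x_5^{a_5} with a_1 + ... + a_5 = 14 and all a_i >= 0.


The number of degree-14 monomials in 5 variables is C(d+n-1, n-1).
= C(14+5-1, 5-1) = C(18, 4)
= 3060

3060


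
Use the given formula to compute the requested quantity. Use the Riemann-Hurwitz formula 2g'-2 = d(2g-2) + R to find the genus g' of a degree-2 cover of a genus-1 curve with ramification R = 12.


Riemann-Hurwitz formula: 2g' - 2 = d(2g - 2) + R
Given: d = 2, g = 1, R = 12
2g' - 2 = 2*(2*1 - 2) + 12
2g' - 2 = 2*0 + 12
2g' - 2 = 0 + 12 = 12
2g' = 14
g' = 7

7


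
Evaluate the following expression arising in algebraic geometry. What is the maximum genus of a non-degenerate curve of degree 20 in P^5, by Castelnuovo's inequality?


Castelnuovo's bound: write d - 1 = m(r-1) + epsilon with 0 <= epsilon < r-1.
d - 1 = 20 - 1 = 19
r - 1 = 5 - 1 = 4
19 = 4*4 + 3, so m = 4, epsilon = 3
pi(d, r) = m(m-1)(r-1)/2 + m*epsilon
= 4*3*4/2 + 4*3
= 48/2 + 12
= 24 + 12 = 36

36


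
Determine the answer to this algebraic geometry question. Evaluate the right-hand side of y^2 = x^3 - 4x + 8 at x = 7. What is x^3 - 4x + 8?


Compute x^3 - 4x + 8 at x = 7:
x^3 = 7^3 = 343
(-4)*x = (-4)*7 = -28
Sum: 343 - 28 + 8 = 323

323


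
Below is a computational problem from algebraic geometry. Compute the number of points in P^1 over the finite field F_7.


P^1(F_7) has (q^(n+1) - 1)/(q - 1) points.
= 7^1 + 7^0
= 7 + 1
= 8

8


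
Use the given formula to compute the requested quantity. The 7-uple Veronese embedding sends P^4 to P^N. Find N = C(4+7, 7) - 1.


The Veronese embedding v_d: P^n -> P^N maps each point to all
degree-d monomials in n+1 homogeneous coordinates.
N = C(n+d, d) - 1
N = C(4+7, 7) - 1
N = C(11, 7) - 1
C(11, 7) = 330
N = 330 - 1 = 329

329


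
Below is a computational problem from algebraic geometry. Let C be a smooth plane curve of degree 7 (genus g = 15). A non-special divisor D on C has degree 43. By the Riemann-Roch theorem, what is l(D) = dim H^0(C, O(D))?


First, compute the genus of a smooth plane curve of degree 7:
g = (d-1)(d-2)/2 = (7-1)(7-2)/2 = 15
For a non-special divisor D (i.e., h^1(D) = 0), Riemann-Roch gives:
l(D) = deg(D) - g + 1
Since deg(D) = 43 >= 2g - 1 = 29, D is non-special.
l(D) = 43 - 15 + 1 = 29

29


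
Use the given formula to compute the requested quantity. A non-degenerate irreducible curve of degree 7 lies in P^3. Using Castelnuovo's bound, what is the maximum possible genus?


Castelnuovo's bound: write d - 1 = m(r-1) + epsilon with 0 <= epsilon < r-1.
d - 1 = 7 - 1 = 6
r - 1 = 3 - 1 = 2
6 = 3*2 + 0, so m = 3, epsilon = 0
pi(d, r) = m(m-1)(r-1)/2 + m*epsilon
= 3*2*2/2 + 3*0
= 12/2 + 0
= 6 + 0 = 6

6


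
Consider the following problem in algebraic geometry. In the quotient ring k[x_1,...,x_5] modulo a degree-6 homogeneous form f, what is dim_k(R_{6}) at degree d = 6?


For R = k[x_1,...,x_n]/(f) with f homogeneous of degree e:
The Hilbert series is (1 - t^e)/(1 - t)^n.
So h(d) = C(d+n-1, n-1) - C(d-e+n-1, n-1) for d >= e.
With n=5, e=6, d=6:
C(6+5-1, 5-1) = C(10, 4) = 210
C(6-6+5-1, 5-1) = C(4, 4) = 1
h(6) = 210 - 1 = 209

209


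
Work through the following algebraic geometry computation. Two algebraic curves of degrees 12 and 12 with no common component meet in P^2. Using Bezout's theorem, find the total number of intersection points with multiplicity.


Bezout's theorem states the intersection count equals the product of degrees.
Intersection count = 12 * 12 = 144

144


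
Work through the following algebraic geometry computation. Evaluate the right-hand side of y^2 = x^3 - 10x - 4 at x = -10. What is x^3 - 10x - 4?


Compute x^3 - 10x - 4 at x = -10:
x^3 = (-10)^3 = -1000
(-10)*x = (-10)*(-10) = 100
Sum: -1000 + 100 - 4 = -904

-904


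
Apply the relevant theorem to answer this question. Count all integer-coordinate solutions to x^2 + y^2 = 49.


Systematically check integer values of x where x^2 <= 49.
For each valid x, check if 49 - x^2 is a perfect square.
x=0: 49 - 0 = 49, sqrt = 7 (valid)
x=7: 49 - 49 = 0, sqrt = 0 (valid)
Total integer solutions found: 4

4


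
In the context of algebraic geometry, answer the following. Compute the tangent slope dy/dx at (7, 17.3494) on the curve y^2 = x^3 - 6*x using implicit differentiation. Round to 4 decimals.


Using implicit differentiation of y^2 = x^3 - 6*x:
2y * dy/dx = 3x^2 - 6
dy/dx = (3x^2 - 6)/(2y)
Numerator: 3*7^2 - 6 = 141
Denominator: 2*17.3494 = 34.6988
dy/dx = 141/34.6988 = 4.0635

4.0635


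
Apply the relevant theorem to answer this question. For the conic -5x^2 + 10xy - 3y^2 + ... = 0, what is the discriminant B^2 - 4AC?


The discriminant of a conic Ax^2 + Bxy + Cy^2 + ... = 0 is B^2 - 4AC.
B^2 = 10^2 = 100
4AC = 4*(-5)*(-3) = 60
Discriminant = 100 - 60 = 40

40


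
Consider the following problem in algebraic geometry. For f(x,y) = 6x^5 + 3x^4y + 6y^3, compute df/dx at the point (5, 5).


df/dx = 5*6*x^4 + 4*3*x^3*y
At (5,5): 5*6*5^4 + 4*3*5^3*5
= 18750 + 7500
= 26250

26250


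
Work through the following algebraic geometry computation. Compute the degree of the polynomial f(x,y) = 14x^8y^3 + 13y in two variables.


Examine each term for its total degree (sum of exponents).
  Term '14x^8y^3' has total degree 8+3 = 11.
  Term '13y' has total degree 0+1 = 1.
The maximum total degree among all terms is 11.

11


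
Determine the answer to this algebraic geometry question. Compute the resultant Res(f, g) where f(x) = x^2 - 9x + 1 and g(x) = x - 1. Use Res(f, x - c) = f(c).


For Res(f, x - c), we evaluate f at x = c.
f(1) = 1^2 - 9*1 + 1
= 1 - 9 + 1
= -8 + 1 = -7
Res(f, g) = -7

-7


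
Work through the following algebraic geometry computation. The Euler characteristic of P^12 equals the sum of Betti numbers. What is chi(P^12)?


The complex projective space P^12 has one cell in each even real dimension 0, 2, ..., 24.
The cohomology groups are H^{2k}(P^12) = Z for k = 0,...,12, and 0 otherwise.
Euler characteristic = sum of Betti numbers = 1 per even-dimensional cohomology group.
chi(P^12) = 12 + 1 = 13

13


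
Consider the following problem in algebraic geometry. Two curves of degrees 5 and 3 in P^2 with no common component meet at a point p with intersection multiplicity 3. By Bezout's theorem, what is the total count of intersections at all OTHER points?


By Bezout's theorem, the total intersection number is d1 * d2.
Total = 5 * 3 = 15
Intersection multiplicity at p = 3
Remaining intersections = 15 - 3 = 12

12


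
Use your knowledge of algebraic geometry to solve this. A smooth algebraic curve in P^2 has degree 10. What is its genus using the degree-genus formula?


Using the genus formula for smooth plane curves:
g = (d-1)(d-2)/2
g = (10-1)(10-2)/2
g = 9*8/2
g = 72/2 = 36

36


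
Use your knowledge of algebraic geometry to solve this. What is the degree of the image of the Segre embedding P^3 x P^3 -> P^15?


The degree of the Segre variety P^3 x P^3 is C(m+n, m).
= C(6, 3)
= 20

20


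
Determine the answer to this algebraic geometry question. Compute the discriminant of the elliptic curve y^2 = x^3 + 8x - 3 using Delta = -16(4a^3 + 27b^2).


Compute each component:
4a^3 = 4*8^3 = 4*512 = 2048
27b^2 = 27*(-3)^2 = 27*9 = 243
4a^3 + 27b^2 = 2048 + 243 = 2291
Delta = -16*2291 = -36656

-36656


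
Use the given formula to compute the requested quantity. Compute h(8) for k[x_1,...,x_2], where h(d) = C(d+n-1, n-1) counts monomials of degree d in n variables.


The Hilbert function for the polynomial ring in 2 variables is:
h(d) = C(d+n-1, n-1)
h(8) = C(8+2-1, 2-1) = C(9, 1)
= 9! / (1! * 8!)
= 9

9


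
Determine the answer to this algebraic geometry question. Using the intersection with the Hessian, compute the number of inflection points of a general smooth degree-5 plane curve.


For a general smooth plane curve C of degree d, the inflection points are
the intersection of C with its Hessian curve, which has degree 3(d-2).
By Bezout, the total intersection number is d * 3(d-2) = 5 * 9 = 45.
For a general curve every flex is ordinary, so each contributes
multiplicity 1 to C·Hess(C), and the number of distinct inflection
points is 3d(d-2).
Inflection points = 3*5*(5-2) = 3*5*3 = 45

45


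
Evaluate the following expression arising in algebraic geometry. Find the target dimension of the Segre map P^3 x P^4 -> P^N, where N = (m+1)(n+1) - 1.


The Segre embedding maps P^m x P^n into P^N via
all products of coordinates from each factor.
N = (m+1)(n+1) - 1
N = (3+1)(4+1) - 1
N = 4*5 - 1
N = 20 - 1 = 19

19


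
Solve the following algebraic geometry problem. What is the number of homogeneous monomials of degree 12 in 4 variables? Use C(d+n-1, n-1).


The number of degree-12 monomials in 4 variables is C(d+n-1, n-1).
= C(12+4-1, 4-1) = C(15, 3)
= 455

455


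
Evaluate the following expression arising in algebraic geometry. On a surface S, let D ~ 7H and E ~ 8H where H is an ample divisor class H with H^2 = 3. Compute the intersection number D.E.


Using bilinearity of the intersection pairing on a surface S:
(aH).(bH) = ab * (H.H)
We have H^2 = 3.
D.E = (7H).(8H) = 7*8*3
= 56*3
= 168

168


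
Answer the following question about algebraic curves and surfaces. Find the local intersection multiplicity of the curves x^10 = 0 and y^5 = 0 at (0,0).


The intersection multiplicity of V(x^a) and V(y^b) at the origin is:
I(O; V(x^10), V(y^5)) = dim_k(k[x,y]/(x^10, y^5))
A basis for k[x,y]/(x^10, y^5) is the set of monomials x^i * y^j
where 0 <= i < 10 and 0 <= j < 5.
The number of such monomials is 10 * 5 = 50

50


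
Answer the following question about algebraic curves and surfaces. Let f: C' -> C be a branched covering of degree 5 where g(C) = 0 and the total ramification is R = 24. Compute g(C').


Riemann-Hurwitz formula: 2g' - 2 = d(2g - 2) + R
Given: d = 5, g = 0, R = 24
2g' - 2 = 5*(2*0 - 2) + 24
2g' - 2 = 5*(-2) + 24
2g' - 2 = -10 + 24 = 14
2g' = 16
g' = 8

8


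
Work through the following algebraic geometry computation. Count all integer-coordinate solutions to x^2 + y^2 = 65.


Systematically check integer values of x where x^2 <= 65.
For each valid x, check if 65 - x^2 is a perfect square.
x=1: 65 - 1 = 64, sqrt = 8 (valid)
x=4: 65 - 16 = 49, sqrt = 7 (valid)
x=7: 65 - 49 = 16, sqrt = 4 (valid)
x=8: 65 - 64 = 1, sqrt = 1 (valid)
Total integer solutions found: 16

16


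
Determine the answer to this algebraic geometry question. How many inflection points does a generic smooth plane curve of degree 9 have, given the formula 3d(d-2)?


For a general smooth plane curve C of degree d, the inflection points are
the intersection of C with its Hessian curve, which has degree 3(d-2).
By Bezout, the total intersection number is d * 3(d-2) = 9 * 21 = 189.
For a general curve every flex is ordinary, so each contributes
multiplicity 1 to C·Hess(C), and the number of distinct inflection
points is 3d(d-2).
Inflection points = 3*9*(9-2) = 3*9*7 = 189

189


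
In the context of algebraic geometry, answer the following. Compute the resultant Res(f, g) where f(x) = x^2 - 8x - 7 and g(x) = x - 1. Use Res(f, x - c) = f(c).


For Res(f, x - c), we evaluate f at x = c.
f(1) = 1^2 - 8*1 - 7
= 1 - 8 - 7
= -7 - 7 = -14
Res(f, g) = -14

-14


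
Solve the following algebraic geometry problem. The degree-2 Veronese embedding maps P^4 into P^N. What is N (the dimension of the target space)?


The Veronese embedding v_d: P^n -> P^N maps each point to all
degree-d monomials in n+1 homogeneous coordinates.
N = C(n+d, d) - 1
N = C(4+2, 2) - 1
N = C(6, 2) - 1
C(6, 2) = 15
N = 15 - 1 = 14

14


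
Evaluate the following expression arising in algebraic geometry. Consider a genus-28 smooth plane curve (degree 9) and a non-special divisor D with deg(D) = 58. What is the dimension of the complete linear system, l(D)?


First, compute the genus of a smooth plane curve of degree 9:
g = (d-1)(d-2)/2 = (9-1)(9-2)/2 = 28
For a non-special divisor D (i.e., h^1(D) = 0), Riemann-Roch gives:
l(D) = deg(D) - g + 1
Since deg(D) = 58 >= 2g - 1 = 55, D is non-special.
l(D) = 58 - 28 + 1 = 31

31


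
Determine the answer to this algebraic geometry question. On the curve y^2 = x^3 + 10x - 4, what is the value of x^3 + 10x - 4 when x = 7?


Compute x^3 + 10x - 4 at x = 7:
x^3 = 7^3 = 343
10*x = 10*7 = 70
Sum: 343 + 70 - 4 = 409

409


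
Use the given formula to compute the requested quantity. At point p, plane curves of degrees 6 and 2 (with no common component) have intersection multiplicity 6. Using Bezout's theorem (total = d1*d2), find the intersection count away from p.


By Bezout's theorem, the total intersection number is d1 * d2.
Total = 6 * 2 = 12
Intersection multiplicity at p = 6
Remaining intersections = 12 - 6 = 6

6


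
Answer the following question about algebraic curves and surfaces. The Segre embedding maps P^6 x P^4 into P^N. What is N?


The Segre embedding maps P^m x P^n into P^N via
all products of coordinates from each factor.
N = (m+1)(n+1) - 1
N = (6+1)(4+1) - 1
N = 7*5 - 1
N = 35 - 1 = 34

34


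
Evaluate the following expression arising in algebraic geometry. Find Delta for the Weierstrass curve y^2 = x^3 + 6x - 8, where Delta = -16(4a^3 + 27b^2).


Compute each component:
4a^3 = 4*6^3 = 4*216 = 864
27b^2 = 27*(-8)^2 = 27*64 = 1728
4a^3 + 27b^2 = 864 + 1728 = 2592
Delta = -16*2592 = -41472

-41472


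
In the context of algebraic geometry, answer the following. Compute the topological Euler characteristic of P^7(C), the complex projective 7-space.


The complex projective space P^7 has one cell in each even real dimension 0, 2, ..., 14.
The cohomology groups are H^{2k}(P^7) = Z for k = 0,...,7, and 0 otherwise.
Euler characteristic = sum of Betti numbers = 1 per even-dimensional cohomology group.
chi(P^7) = 7 + 1 = 8

8


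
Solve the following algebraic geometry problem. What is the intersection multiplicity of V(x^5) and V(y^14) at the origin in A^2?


The intersection multiplicity of V(x^a) and V(y^b) at the origin is:
I(O; V(x^5), V(y^14)) = dim_k(k[x,y]/(x^5, y^14))
A basis for k[x,y]/(x^5, y^14) is the set of monomials x^i * y^j
where 0 <= i < 5 and 0 <= j < 14.
The number of such monomials is 5 * 14 = 70

70


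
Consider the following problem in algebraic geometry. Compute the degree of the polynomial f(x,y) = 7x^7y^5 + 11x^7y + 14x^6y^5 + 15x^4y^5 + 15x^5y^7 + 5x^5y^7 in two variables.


Examine each term for its total degree (sum of exponents).
  Term '7x^7y^5' has total degree 7+5 = 12.
  Term '11x^7y' has total degree 7+1 = 8.
  Term '14x^6y^5' has total degree 6+5 = 11.
  Term '15x^4y^5' has total degree 4+5 = 9.
  Term '15x^5y^7' has total degree 5+7 = 12.
  Term '5x^5y^7' has total degree 5+7 = 12.
The maximum total degree among all terms is 12.

12


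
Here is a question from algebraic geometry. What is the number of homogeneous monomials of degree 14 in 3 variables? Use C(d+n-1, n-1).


The number of degree-14 monomials in 3 variables is C(d+n-1, n-1).
= C(14+3-1, 3-1) = C(16, 2)
= 120

120


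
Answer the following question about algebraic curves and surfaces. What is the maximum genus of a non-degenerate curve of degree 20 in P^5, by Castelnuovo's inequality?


Castelnuovo's bound: write d - 1 = m(r-1) + epsilon with 0 <= epsilon < r-1.
d - 1 = 20 - 1 = 19
r - 1 = 5 - 1 = 4
19 = 4*4 + 3, so m = 4, epsilon = 3
pi(d, r) = m(m-1)(r-1)/2 + m*epsilon
= 4*3*4/2 + 4*3
= 48/2 + 12
= 24 + 12 = 36

36


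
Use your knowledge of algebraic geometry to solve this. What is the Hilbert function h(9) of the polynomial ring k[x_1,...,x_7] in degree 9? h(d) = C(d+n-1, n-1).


The Hilbert function for the polynomial ring in 7 variables is:
h(d) = C(d+n-1, n-1)
h(9) = C(9+7-1, 7-1) = C(15, 6)
= 15! / (6! * 9!)
= 5005

5005


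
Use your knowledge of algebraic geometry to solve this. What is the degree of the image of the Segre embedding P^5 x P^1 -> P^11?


The degree of the Segre variety P^5 x P^1 is C(m+n, m).
= C(6, 5)
= 6

6


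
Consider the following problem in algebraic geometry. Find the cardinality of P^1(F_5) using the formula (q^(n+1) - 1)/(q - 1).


P^1(F_5) has (q^(n+1) - 1)/(q - 1) points.
= 5^1 + 5^0
= 5 + 1
= 6

6


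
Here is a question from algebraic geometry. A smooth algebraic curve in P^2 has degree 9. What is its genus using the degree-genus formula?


Using the genus formula for smooth plane curves:
g = (d-1)(d-2)/2
g = (9-1)(9-2)/2
g = 8*7/2
g = 56/2 = 28

28


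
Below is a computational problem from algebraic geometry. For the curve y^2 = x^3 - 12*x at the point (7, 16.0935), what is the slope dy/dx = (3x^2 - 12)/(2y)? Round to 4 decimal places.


Using implicit differentiation of y^2 = x^3 - 12*x:
2y * dy/dx = 3x^2 - 12
dy/dx = (3x^2 - 12)/(2y)
Numerator: 3*7^2 - 12 = 135
Denominator: 2*16.0935 = 32.187
dy/dx = 135/32.187 = 4.1942

4.1942


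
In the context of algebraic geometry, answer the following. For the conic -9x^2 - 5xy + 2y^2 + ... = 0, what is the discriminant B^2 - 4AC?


The discriminant of a conic Ax^2 + Bxy + Cy^2 + ... = 0 is B^2 - 4AC.
B^2 = (-5)^2 = 25
4AC = 4*(-9)*2 = -72
Discriminant = 25 + 72 = 97

97


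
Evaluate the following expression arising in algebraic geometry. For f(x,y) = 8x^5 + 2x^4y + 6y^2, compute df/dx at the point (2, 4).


df/dx = 5*8*x^4 + 4*2*x^3*y
At (2,4): 5*8*2^4 + 4*2*2^3*4
= 640 + 256
= 896

896


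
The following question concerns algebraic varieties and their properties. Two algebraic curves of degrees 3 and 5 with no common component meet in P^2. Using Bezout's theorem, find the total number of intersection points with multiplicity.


Bezout's theorem states the intersection count equals the product of degrees.
Intersection count = 3 * 5 = 15

15


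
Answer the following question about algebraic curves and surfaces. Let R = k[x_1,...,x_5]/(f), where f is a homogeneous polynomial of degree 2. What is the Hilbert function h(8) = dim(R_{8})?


For R = k[x_1,...,x_n]/(f) with f homogeneous of degree e:
The Hilbert series is (1 - t^e)/(1 - t)^n.
So h(d) = C(d+n-1, n-1) - C(d-e+n-1, n-1) for d >= e.
With n=5, e=2, d=8:
C(8+5-1, 5-1) = C(12, 4) = 495
C(8-2+5-1, 5-1) = C(10, 4) = 210
h(8) = 495 - 210 = 285

285


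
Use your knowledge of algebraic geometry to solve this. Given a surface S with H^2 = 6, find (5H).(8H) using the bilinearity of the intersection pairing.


Using bilinearity of the intersection pairing on a surface S:
(aH).(bH) = ab * (H.H)
We have H^2 = 6.
D.E = (5H).(8H) = 5*8*6
= 40*6
= 240

240


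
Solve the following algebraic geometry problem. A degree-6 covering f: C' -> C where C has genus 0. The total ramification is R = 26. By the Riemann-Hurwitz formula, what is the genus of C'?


Riemann-Hurwitz formula: 2g' - 2 = d(2g - 2) + R
Given: d = 6, g = 0, R = 26
2g' - 2 = 6*(2*0 - 2) + 26
2g' - 2 = 6*(-2) + 26
2g' - 2 = -12 + 26 = 14
2g' = 16
g' = 8

8


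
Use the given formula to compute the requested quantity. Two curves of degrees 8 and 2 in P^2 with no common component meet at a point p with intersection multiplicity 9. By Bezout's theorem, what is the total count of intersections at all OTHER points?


By Bezout's theorem, the total intersection number is d1 * d2.
Total = 8 * 2 = 16
Intersection multiplicity at p = 9
Remaining intersections = 16 - 9 = 7

7


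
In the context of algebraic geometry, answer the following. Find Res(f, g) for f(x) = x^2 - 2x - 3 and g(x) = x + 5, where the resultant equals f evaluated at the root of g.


For Res(f, x - c), we evaluate f at x = c.
f(-5) = (-5)^2 - 2*(-5) - 3
= 25 + 10 - 3
= 35 - 3 = 32
Res(f, g) = 32

32


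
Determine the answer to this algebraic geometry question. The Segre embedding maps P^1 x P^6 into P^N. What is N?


The Segre embedding maps P^m x P^n into P^N via
all products of coordinates from each factor.
N = (m+1)(n+1) - 1
N = (1+1)(6+1) - 1
N = 2*7 - 1
N = 14 - 1 = 13

13


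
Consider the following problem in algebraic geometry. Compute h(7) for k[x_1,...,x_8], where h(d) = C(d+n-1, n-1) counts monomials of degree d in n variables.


The Hilbert function for the polynomial ring in 8 variables is:
h(d) = C(d+n-1, n-1)
h(7) = C(7+8-1, 8-1) = C(14, 7)
= 14! / (7! * 7!)
= 3432

3432


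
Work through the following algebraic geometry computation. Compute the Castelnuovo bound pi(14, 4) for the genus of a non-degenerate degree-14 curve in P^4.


Castelnuovo's bound: write d - 1 = m(r-1) + epsilon with 0 <= epsilon < r-1.
d - 1 = 14 - 1 = 13
r - 1 = 4 - 1 = 3
13 = 4*3 + 1, so m = 4, epsilon = 1
pi(d, r) = m(m-1)(r-1)/2 + m*epsilon
= 4*3*3/2 + 4*1
= 36/2 + 4
= 18 + 4 = 22

22


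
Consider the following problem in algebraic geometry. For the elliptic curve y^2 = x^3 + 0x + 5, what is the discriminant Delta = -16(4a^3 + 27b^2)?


Compute each component:
4a^3 = 4*0^3 = 4*0 = 0
27b^2 = 27*5^2 = 27*25 = 675
4a^3 + 27b^2 = 0 + 675 = 675
Delta = -16*675 = -10800

-10800


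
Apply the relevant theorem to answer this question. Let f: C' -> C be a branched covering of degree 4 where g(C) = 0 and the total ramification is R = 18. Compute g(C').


Riemann-Hurwitz formula: 2g' - 2 = d(2g - 2) + R
Given: d = 4, g = 0, R = 18
2g' - 2 = 4*(2*0 - 2) + 18
2g' - 2 = 4*(-2) + 18
2g' - 2 = -8 + 18 = 10
2g' = 12
g' = 6

6


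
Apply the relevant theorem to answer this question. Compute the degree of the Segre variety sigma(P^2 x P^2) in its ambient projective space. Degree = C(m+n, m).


The degree of the Segre variety P^2 x P^2 is C(m+n, m).
= C(4, 2)
= 6

6


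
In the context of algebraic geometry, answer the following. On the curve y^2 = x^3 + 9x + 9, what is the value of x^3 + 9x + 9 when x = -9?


Compute x^3 + 9x + 9 at x = -9:
x^3 = (-9)^3 = -729
9*x = 9*(-9) = -81
Sum: -729 - 81 + 9 = -801

-801


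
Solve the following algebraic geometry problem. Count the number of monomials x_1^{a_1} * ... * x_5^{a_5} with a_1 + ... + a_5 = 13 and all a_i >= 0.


The number of degree-13 monomials in 5 variables is C(d+n-1, n-1).
= C(13+5-1, 5-1) = C(17, 4)
= 2380

2380


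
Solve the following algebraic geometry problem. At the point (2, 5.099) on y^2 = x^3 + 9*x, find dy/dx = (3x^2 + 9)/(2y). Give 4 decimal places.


Using implicit differentiation of y^2 = x^3 + 9*x:
2y * dy/dx = 3x^2 + 9
dy/dx = (3x^2 + 9)/(2y)
Numerator: 3*2^2 + 9 = 21
Denominator: 2*5.099 = 10.198
dy/dx = 21/10.198 = 2.0592

2.0592


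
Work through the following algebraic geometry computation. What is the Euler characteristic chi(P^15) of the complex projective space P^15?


The complex projective space P^15 has one cell in each even real dimension 0, 2, ..., 30.
The cohomology groups are H^{2k}(P^15) = Z for k = 0,...,15, and 0 otherwise.
Euler characteristic = sum of Betti numbers = 1 per even-dimensional cohomology group.
chi(P^15) = 15 + 1 = 16

16


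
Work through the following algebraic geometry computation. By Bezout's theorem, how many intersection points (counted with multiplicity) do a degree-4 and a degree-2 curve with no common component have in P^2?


Bezout's theorem states the intersection count equals the product of degrees.
Intersection count = 4 * 2 = 8

8


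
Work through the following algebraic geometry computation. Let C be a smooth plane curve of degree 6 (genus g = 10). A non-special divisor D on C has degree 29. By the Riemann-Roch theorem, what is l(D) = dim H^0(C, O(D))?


First, compute the genus of a smooth plane curve of degree 6:
g = (d-1)(d-2)/2 = (6-1)(6-2)/2 = 10
For a non-special divisor D (i.e., h^1(D) = 0), Riemann-Roch gives:
l(D) = deg(D) - g + 1
Since deg(D) = 29 >= 2g - 1 = 19, D is non-special.
l(D) = 29 - 10 + 1 = 20

20


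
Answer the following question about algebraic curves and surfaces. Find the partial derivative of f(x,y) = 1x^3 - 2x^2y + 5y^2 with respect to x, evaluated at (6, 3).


df/dx = 3*1*x^2 + 2*(-2)*x^1*y
At (6,3): 3*1*6^2 + 2*(-2)*6^1*3
= 108 - 72
= 36

36


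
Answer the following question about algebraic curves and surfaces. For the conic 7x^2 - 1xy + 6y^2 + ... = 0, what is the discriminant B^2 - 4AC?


The discriminant of a conic Ax^2 + Bxy + Cy^2 + ... = 0 is B^2 - 4AC.
B^2 = (-1)^2 = 1
4AC = 4*7*6 = 168
Discriminant = 1 - 168 = -167

-167


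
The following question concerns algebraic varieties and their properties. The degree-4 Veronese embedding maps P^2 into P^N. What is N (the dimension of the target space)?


The Veronese embedding v_d: P^n -> P^N maps each point to all
degree-d monomials in n+1 homogeneous coordinates.
N = C(n+d, d) - 1
N = C(2+4, 4) - 1
N = C(6, 4) - 1
C(6, 4) = 15
N = 15 - 1 = 14

14


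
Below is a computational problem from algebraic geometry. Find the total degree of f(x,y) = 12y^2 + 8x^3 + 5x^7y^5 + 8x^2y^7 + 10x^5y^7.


Examine each term for its total degree (sum of exponents).
  Term '12y^2' has total degree 0+2 = 2.
  Term '8x^3' has total degree 3+0 = 3.
  Term '5x^7y^5' has total degree 7+5 = 12.
  Term '8x^2y^7' has total degree 2+7 = 9.
  Term '10x^5y^7' has total degree 5+7 = 12.
The maximum total degree among all terms is 12.

12


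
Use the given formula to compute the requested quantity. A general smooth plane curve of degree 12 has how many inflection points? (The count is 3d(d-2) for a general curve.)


For a general smooth plane curve C of degree d, the inflection points are
the intersection of C with its Hessian curve, which has degree 3(d-2).
By Bezout, the total intersection number is d * 3(d-2) = 12 * 30 = 360.
For a general curve every flex is ordinary, so each contributes
multiplicity 1 to C·Hess(C), and the number of distinct inflection
points is 3d(d-2).
Inflection points = 3*12*(12-2) = 3*12*10 = 360

360


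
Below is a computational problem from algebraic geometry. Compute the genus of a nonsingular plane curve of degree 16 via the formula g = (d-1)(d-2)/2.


Using the genus formula for smooth plane curves:
g = (d-1)(d-2)/2
g = (16-1)(16-2)/2
g = 15*14/2
g = 210/2 = 105

105


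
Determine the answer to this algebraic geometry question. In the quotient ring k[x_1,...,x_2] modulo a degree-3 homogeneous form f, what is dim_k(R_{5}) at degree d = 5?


For R = k[x_1,...,x_n]/(f) with f homogeneous of degree e:
The Hilbert series is (1 - t^e)/(1 - t)^n.
So h(d) = C(d+n-1, n-1) - C(d-e+n-1, n-1) for d >= e.
With n=2, e=3, d=5:
C(5+2-1, 2-1) = C(6, 1) = 6
C(5-3+2-1, 2-1) = C(3, 1) = 3
h(5) = 6 - 3 = 3

3


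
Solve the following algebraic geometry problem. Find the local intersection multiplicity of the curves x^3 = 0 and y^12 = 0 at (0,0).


The intersection multiplicity of V(x^a) and V(y^b) at the origin is:
I(O; V(x^3), V(y^12)) = dim_k(k[x,y]/(x^3, y^12))
A basis for k[x,y]/(x^3, y^12) is the set of monomials x^i * y^j
where 0 <= i < 3 and 0 <= j < 12.
The number of such monomials is 3 * 12 = 36

36


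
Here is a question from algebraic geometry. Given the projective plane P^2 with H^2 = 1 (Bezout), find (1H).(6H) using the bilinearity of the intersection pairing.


Using bilinearity of the intersection pairing on the projective plane P^2:
(aH).(bH) = ab * (H.H)
We have H^2 = 1 (Bezout).
D.E = (1H).(6H) = 1*6*1
= 6*1
= 6

6


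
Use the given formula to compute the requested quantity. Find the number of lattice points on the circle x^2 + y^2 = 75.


Systematically check integer values of x where x^2 <= 75.
For each valid x, check if 75 - x^2 is a perfect square.
Total integer solutions found: 0

0


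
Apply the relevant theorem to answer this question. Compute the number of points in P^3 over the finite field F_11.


P^3(F_11) has (q^(n+1) - 1)/(q - 1) points.
= 11^3 + 11^2 + 11^1 + 11^0
= 1331 + 121 + 11 + 1
= 1464

1464


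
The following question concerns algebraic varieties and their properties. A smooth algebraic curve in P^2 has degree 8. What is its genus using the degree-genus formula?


Using the genus formula for smooth plane curves:
g = (d-1)(d-2)/2
g = (8-1)(8-2)/2
g = 7*6/2
g = 42/2 = 21

21


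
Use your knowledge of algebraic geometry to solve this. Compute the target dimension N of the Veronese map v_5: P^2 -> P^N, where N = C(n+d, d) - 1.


The Veronese embedding v_d: P^n -> P^N maps each point to all
degree-d monomials in n+1 homogeneous coordinates.
N = C(n+d, d) - 1
N = C(2+5, 5) - 1
N = C(7, 5) - 1
C(7, 5) = 21
N = 21 - 1 = 20

20


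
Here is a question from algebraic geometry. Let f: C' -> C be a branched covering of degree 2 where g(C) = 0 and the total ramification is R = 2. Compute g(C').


Riemann-Hurwitz formula: 2g' - 2 = d(2g - 2) + R
Given: d = 2, g = 0, R = 2
2g' - 2 = 2*(2*0 - 2) + 2
2g' - 2 = 2*(-2) + 2
2g' - 2 = -4 + 2 = -2
2g' = 0
g' = 0

0


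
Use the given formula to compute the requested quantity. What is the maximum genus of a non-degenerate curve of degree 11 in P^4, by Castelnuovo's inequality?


Castelnuovo's bound: write d - 1 = m(r-1) + epsilon with 0 <= epsilon < r-1.
d - 1 = 11 - 1 = 10
r - 1 = 4 - 1 = 3
10 = 3*3 + 1, so m = 3, epsilon = 1
pi(d, r) = m(m-1)(r-1)/2 + m*epsilon
= 3*2*3/2 + 3*1
= 18/2 + 3
= 9 + 3 = 12

12


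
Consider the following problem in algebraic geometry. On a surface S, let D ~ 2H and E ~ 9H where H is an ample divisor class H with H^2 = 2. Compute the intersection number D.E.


Using bilinearity of the intersection pairing on a surface S:
(aH).(bH) = ab * (H.H)
We have H^2 = 2.
D.E = (2H).(9H) = 2*9*2
= 18*2
= 36

36


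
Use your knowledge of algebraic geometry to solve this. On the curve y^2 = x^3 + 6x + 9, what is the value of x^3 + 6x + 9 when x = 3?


Compute x^3 + 6x + 9 at x = 3:
x^3 = 3^3 = 27
6*x = 6*3 = 18
Sum: 27 + 18 + 9 = 54

54


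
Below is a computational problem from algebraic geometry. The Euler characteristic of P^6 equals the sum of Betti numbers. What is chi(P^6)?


The complex projective space P^6 has one cell in each even real dimension 0, 2, ..., 12.
The cohomology groups are H^{2k}(P^6) = Z for k = 0,...,6, and 0 otherwise.
Euler characteristic = sum of Betti numbers = 1 per even-dimensional cohomology group.
chi(P^6) = 6 + 1 = 7

7


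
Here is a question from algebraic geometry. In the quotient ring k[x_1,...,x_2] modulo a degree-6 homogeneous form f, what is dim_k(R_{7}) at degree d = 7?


For R = k[x_1,...,x_n]/(f) with f homogeneous of degree e:
The Hilbert series is (1 - t^e)/(1 - t)^n.
So h(d) = C(d+n-1, n-1) - C(d-e+n-1, n-1) for d >= e.
With n=2, e=6, d=7:
C(7+2-1, 2-1) = C(8, 1) = 8
C(7-6+2-1, 2-1) = C(2, 1) = 2
h(7) = 8 - 2 = 6

6


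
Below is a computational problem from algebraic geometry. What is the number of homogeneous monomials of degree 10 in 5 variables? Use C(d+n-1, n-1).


The number of degree-10 monomials in 5 variables is C(d+n-1, n-1).
= C(10+5-1, 5-1) = C(14, 4)
= 1001

1001


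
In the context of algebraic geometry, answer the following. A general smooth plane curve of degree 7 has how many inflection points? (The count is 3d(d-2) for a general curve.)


For a general smooth plane curve C of degree d, the inflection points are
the intersection of C with its Hessian curve, which has degree 3(d-2).
By Bezout, the total intersection number is d * 3(d-2) = 7 * 15 = 105.
For a general curve every flex is ordinary, so each contributes
multiplicity 1 to C·Hess(C), and the number of distinct inflection
points is 3d(d-2).
Inflection points = 3*7*(7-2) = 3*7*5 = 105

105


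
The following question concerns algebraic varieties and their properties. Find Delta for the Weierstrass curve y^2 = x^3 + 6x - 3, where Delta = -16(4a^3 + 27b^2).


Compute each component:
4a^3 = 4*6^3 = 4*216 = 864
27b^2 = 27*(-3)^2 = 27*9 = 243
4a^3 + 27b^2 = 864 + 243 = 1107
Delta = -16*1107 = -17712

-17712


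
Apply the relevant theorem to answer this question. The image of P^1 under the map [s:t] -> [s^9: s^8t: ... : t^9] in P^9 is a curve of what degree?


The rational normal curve in P^9 is the image of P^1 under the 9-uple Veronese.
A general hyperplane in P^9 pulls back to a degree-9 form on P^1, which has 9 zeros,
so the curve meets a general hyperplane in 9 points. Degree = 9.

9


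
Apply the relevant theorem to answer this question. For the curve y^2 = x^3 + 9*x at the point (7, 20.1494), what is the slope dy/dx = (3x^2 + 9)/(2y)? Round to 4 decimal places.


Using implicit differentiation of y^2 = x^3 + 9*x:
2y * dy/dx = 3x^2 + 9
dy/dx = (3x^2 + 9)/(2y)
Numerator: 3*7^2 + 9 = 156
Denominator: 2*20.1494 = 40.2988
dy/dx = 156/40.2988 = 3.8711

3.8711


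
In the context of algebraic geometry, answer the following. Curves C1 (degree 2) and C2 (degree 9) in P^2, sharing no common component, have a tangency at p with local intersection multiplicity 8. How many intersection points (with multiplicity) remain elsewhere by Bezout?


By Bezout's theorem, the total intersection number is d1 * d2.
Total = 2 * 9 = 18
Intersection multiplicity at p = 8
Remaining intersections = 18 - 8 = 10

10


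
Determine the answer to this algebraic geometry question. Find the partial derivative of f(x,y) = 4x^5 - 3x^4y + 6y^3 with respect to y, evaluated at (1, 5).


df/dy = (-3)*x^4 + 3*6*y^2
At (1,5): (-3)*1^4 + 3*6*5^2
= -3 + 450
= 447

447


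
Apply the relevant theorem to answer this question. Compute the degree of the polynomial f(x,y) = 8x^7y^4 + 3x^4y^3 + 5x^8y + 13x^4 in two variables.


Examine each term for its total degree (sum of exponents).
  Term '8x^7y^4' has total degree 7+4 = 11.
  Term '3x^4y^3' has total degree 4+3 = 7.
  Term '5x^8y' has total degree 8+1 = 9.
  Term '13x^4' has total degree 4+0 = 4.
The maximum total degree among all terms is 11.

11


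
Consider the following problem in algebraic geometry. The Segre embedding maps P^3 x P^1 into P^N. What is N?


The Segre embedding maps P^m x P^n into P^N via
all products of coordinates from each factor.
N = (m+1)(n+1) - 1
N = (3+1)(1+1) - 1
N = 4*2 - 1
N = 8 - 1 = 7

7


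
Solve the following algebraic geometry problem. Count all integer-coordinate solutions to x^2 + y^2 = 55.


Systematically check integer values of x where x^2 <= 55.
For each valid x, check if 55 - x^2 is a perfect square.
Total integer solutions found: 0

0


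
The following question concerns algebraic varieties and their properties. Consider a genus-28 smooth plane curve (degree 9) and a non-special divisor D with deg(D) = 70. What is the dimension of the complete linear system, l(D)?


First, compute the genus of a smooth plane curve of degree 9:
g = (d-1)(d-2)/2 = (9-1)(9-2)/2 = 28
For a non-special divisor D (i.e., h^1(D) = 0), Riemann-Roch gives:
l(D) = deg(D) - g + 1
Since deg(D) = 70 >= 2g - 1 = 55, D is non-special.
l(D) = 70 - 28 + 1 = 43

43


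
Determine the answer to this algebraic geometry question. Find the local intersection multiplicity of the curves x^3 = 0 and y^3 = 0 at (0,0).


The intersection multiplicity of V(x^a) and V(y^b) at the origin is:
I(O; V(x^3), V(y^3)) = dim_k(k[x,y]/(x^3, y^3))
A basis for k[x,y]/(x^3, y^3) is the set of monomials x^i * y^j
where 0 <= i < 3 and 0 <= j < 3.
The number of such monomials is 3 * 3 = 9

9
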